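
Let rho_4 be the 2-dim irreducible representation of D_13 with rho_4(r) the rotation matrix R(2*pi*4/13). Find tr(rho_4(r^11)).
chi_{rho_4}(r^11) = 2*cos(2*pi*4*11/13) = -2*cos(3*pi/13)

Reasoning: rho_4(r^11) is rotation by angle 2*pi*4*11/13, whose trace is 2*cos(2*pi*4*11/13) = -2*cos(3*pi/13).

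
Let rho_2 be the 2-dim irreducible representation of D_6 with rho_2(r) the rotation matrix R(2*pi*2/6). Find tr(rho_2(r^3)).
chi_{rho_2}(r^3) = 2*cos(2*pi*2*3/6) = 2

Proof sketch: rho_2(r^3) is rotation by angle 2*pi*2*3/6, whose trace is 2*cos(2*pi*2*3/6) = 2.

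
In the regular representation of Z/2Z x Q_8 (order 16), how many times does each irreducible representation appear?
Each irreducible V_i of dimension d_i appears with multiplicity d_i, i.e. rho_reg = (direct sum over all irreducibles V_i) d_i V_i. The irreducible dimensions for Z/2Z x Q_8 are 1, 1, 1, 1, 1, 1, 1, 1, 2, 2: 8 irreducibles of dimension 1, each with multiplicity 1; 2 irreducibles of dimension 2, each with multiplicity 2. Total dimension 8*1*1 + 2*2*2 = 16 = |G|.

Working: General theorem: in the regular representation of a finite group G, each irreducible appears with multiplicity equal to its dimension. Check: dim(rho_reg) = sum d_i^2 = 1 + 1 + 1 + 1 + 1 + 1 + 1 + 1 + 4 + 4 = 16 = |G|.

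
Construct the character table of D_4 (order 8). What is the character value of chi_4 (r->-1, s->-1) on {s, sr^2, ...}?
Conjugacy classes: {e} of size 1, {r^2} of size 1, {r^1, r^3} of size 2, {s, sr^2, ...} of size 2, {sr, sr^3, ...} of size 2.
Character table:
  irrep \ class              {e} (size 1)  {r^2} (size 1)  {r^1, r^3} (size 2)  {s, sr^2, ...} (size 2)  {sr, sr^3, ...} (size 2)
  chi_1 (triv)               1             1               1                    1                        1                       
  chi_2 (sign: r->1, s->-1)  1             1               1                    -1                       -1                      
  chi_3 (r->-1, s->1)        1             1               -1                   1                        -1                      
  chi_4 (r->-1, s->-1)       1             1               -1                   -1                       1                       
  chi_5 (2d, j=1)            2             -2              0                    0                        0                       

Spot check: chi_4 (r->-1, s->-1) on {s, sr^2, ...} = -1.

Proof sketch: D_4 has order 2*4 = 8 with 5 conjugacy classes, hence 5 irreducibles. Sum of squared dims 1 + 1 + 1 + 1 + 4 = 8 = |G|. Linear characters come from the abelianisation; the 2-dimensional irreps have character r^k -> 2*cos(2*pi*j*k/4), reflections -> 0.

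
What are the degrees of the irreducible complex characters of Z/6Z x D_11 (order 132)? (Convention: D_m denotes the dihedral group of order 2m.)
Dimensions: 1, 1, 1, 1, 1, 1, 1, 1, 1, 1, 1, 1, 2, 2, 2, 2, 2, 2, 2, 2, 2, 2, 2, 2, 2, 2, 2, 2, 2, 2, 2, 2, 2, 2, 2, 2, 2, 2, 2, 2, 2, 2

Justification: There are 42 irreducibles (= number of conjugacy classes). Their dimensions d_i satisfy sum d_i^2 = |G| = 132: 1 + 1 + 1 + 1 + 1 + 1 + 1 + 1 + 1 + 1 + 1 + 1 + 4 + 4 + 4 + 4 + 4 + 4 + 4 + 4 + 4 + 4 + 4 + 4 + 4 + 4 + 4 + 4 + 4 + 4 + 4 + 4 + 4 + 4 + 4 + 4 + 4 + 4 + 4 + 4 + 4 + 4 = 132. (For the product with Z/6Z: each of the 6 1-dim characters of Z/6Z tensors with each irrep of D_11, giving 6 copies of each D_11-dimension.)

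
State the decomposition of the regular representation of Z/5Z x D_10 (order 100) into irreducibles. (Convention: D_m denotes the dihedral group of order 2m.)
Each irreducible V_i of dimension d_i appears with multiplicity d_i, i.e. rho_reg = (direct sum over all irreducibles V_i) d_i V_i. The irreducible dimensions for Z/5Z x D_10 are 1, 1, 1, 1, 1, 1, 1, 1, 1, 1, 1, 1, 1, 1, 1, 1, 1, 1, 1, 1, 2, 2, 2, 2, 2, 2, 2, 2, 2, 2, 2, 2, 2, 2, 2, 2, 2, 2, 2, 2: 20 irreducibles of dimension 1, each with multiplicity 1; 20 irreducibles of dimension 2, each with multiplicity 2. Total dimension 20*1*1 + 20*2*2 = 100 = |G|.

Details: General theorem: in the regular representation of a finite group G, each irreducible appears with multiplicity equal to its dimension. Check: dim(rho_reg) = sum d_i^2 = 1 + 1 + 1 + 1 + 1 + 1 + 1 + 1 + 1 + 1 + 1 + 1 + 1 + 1 + 1 + 1 + 1 + 1 + 1 + 1 + 4 + 4 + 4 + 4 + 4 + 4 + 4 + 4 + 4 + 4 + 4 + 4 + 4 + 4 + 4 + 4 + 4 + 4 + 4 + 4 = 100 = |G|.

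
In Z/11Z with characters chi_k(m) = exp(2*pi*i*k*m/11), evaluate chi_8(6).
chi_8(6) = zeta_11^48 = exp(8*I*pi/11)

Working: chi_8(6) = zeta_11^(8*6) = zeta_11^48. Since zeta_11^11 = 1, this equals zeta_11^4 = exp(2*pi*i*4/11) = exp(8*I*pi/11).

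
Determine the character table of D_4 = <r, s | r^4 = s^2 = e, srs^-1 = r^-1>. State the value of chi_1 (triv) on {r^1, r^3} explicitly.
Conjugacy classes: {e} of size 1, {r^2} of size 1, {r^1, r^3} of size 2, {s, sr^2, ...} of size 2, {sr, sr^3, ...} of size 2.
Character table:
  irrep \ class              {e} (size 1)  {r^2} (size 1)  {r^1, r^3} (size 2)  {s, sr^2, ...} (size 2)  {sr, sr^3, ...} (size 2)
  chi_1 (triv)               1             1               1                    1                        1                       
  chi_2 (sign: r->1, s->-1)  1             1               1                    -1                       -1                      
  chi_3 (r->-1, s->1)        1             1               -1                   1                        -1                      
  chi_4 (r->-1, s->-1)       1             1               -1                   -1                       1                       
  chi_5 (2d, j=1)            2             -2              0                    0                        0                       

Spot check: chi_1 (triv) on {r^1, r^3} = 1.

Derivation: D_4 has order 2*4 = 8 with 5 conjugacy classes, hence 5 irreducibles. Sum of squared dims 1 + 1 + 1 + 1 + 4 = 8 = |G|. Linear characters come from the abelianisation; the 2-dimensional irreps have character r^k -> 2*cos(2*pi*j*k/4), reflections -> 0.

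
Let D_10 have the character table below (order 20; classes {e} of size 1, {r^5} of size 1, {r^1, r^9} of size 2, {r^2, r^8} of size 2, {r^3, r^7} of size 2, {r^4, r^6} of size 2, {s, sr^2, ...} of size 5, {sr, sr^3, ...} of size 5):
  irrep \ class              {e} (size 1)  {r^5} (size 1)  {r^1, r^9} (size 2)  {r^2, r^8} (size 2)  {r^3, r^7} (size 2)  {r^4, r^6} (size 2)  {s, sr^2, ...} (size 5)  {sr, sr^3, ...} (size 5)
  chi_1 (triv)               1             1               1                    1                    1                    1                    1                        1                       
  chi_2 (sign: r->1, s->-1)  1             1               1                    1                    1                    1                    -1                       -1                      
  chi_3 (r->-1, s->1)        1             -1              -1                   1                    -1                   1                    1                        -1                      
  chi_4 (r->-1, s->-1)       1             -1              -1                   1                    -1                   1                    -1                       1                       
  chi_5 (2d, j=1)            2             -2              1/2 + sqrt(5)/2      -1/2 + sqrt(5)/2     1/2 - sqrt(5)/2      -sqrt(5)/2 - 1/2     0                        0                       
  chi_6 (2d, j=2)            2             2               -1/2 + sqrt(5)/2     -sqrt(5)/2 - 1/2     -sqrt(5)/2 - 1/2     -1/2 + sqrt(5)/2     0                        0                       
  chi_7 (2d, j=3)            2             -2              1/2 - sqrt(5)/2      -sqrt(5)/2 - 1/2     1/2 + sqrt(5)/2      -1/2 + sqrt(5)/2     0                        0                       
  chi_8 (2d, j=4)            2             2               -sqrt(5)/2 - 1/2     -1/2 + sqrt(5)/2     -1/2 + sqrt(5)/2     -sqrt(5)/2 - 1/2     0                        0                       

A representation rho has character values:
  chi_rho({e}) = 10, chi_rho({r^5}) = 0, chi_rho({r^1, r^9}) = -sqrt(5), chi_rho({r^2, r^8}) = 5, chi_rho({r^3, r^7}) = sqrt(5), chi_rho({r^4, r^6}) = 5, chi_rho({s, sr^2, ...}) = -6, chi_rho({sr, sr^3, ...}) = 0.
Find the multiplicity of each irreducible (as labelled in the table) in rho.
Multiplicities: chi_1: 0, chi_2: 3, chi_3: 0, chi_4: 3, chi_5: 0, chi_6: 0, chi_7: 1, chi_8: 1.

Justification: Use <chi_rho, chi> = (1/|G|) sum_C |C| * chi_rho(C) * conj(chi(C)) with |G| = 20 for each irreducible chi in the table:
  <chi_rho, chi_1> = (1/20)[1*(10)*conj(1) + 1*(0)*conj(1) + 2*(-sqrt(5))*conj(1) + 2*(5)*conj(1) + 2*(sqrt(5))*conj(1) + 2*(5)*conj(1) + 5*(-6)*conj(1) + 5*(0)*conj(1)]
      = (1/20)[(10) + (0) + (-2*sqrt(5)) + (10) + (2*sqrt(5)) + (10) + (-30) + (0)] = 0/20 = 0
  <chi_rho, chi_2> = (1/20)[1*(10)*conj(1) + 1*(0)*conj(1) + 2*(-sqrt(5))*conj(1) + 2*(5)*conj(1) + 2*(sqrt(5))*conj(1) + 2*(5)*conj(1) + 5*(-6)*conj(-1) + 5*(0)*conj(-1)]
      = (1/20)[(10) + (0) + (-2*sqrt(5)) + (10) + (2*sqrt(5)) + (10) + (30) + (0)] = 60/20 = 3
  <chi_rho, chi_3> = (1/20)[1*(10)*conj(1) + 1*(0)*conj(-1) + 2*(-sqrt(5))*conj(-1) + 2*(5)*conj(1) + 2*(sqrt(5))*conj(-1) + 2*(5)*conj(1) + 5*(-6)*conj(1) + 5*(0)*conj(-1)]
      = (1/20)[(10) + (0) + (2*sqrt(5)) + (10) + (-2*sqrt(5)) + (10) + (-30) + (0)] = 0/20 = 0
  <chi_rho, chi_4> = (1/20)[1*(10)*conj(1) + 1*(0)*conj(-1) + 2*(-sqrt(5))*conj(-1) + 2*(5)*conj(1) + 2*(sqrt(5))*conj(-1) + 2*(5)*conj(1) + 5*(-6)*conj(-1) + 5*(0)*conj(1)]
      = (1/20)[(10) + (0) + (2*sqrt(5)) + (10) + (-2*sqrt(5)) + (10) + (30) + (0)] = 60/20 = 3
  <chi_rho, chi_5> = (1/20)[1*(10)*conj(2) + 1*(0)*conj(-2) + 2*(-sqrt(5))*conj(1/2 + sqrt(5)/2) + 2*(5)*conj(-1/2 + sqrt(5)/2) + 2*(sqrt(5))*conj(1/2 - sqrt(5)/2) + 2*(5)*conj(-sqrt(5)/2 - 1/2) + 5*(-6)*conj(0) + 5*(0)*conj(0)]
      = (1/20)[(20) + (0) + (-5 - sqrt(5)) + (-5 + 5*sqrt(5)) + (-5 + sqrt(5)) + (-5*sqrt(5) - 5) + (0) + (0)] = 0/20 = 0
  <chi_rho, chi_6> = (1/20)[1*(10)*conj(2) + 1*(0)*conj(2) + 2*(-sqrt(5))*conj(-1/2 + sqrt(5)/2) + 2*(5)*conj(-sqrt(5)/2 - 1/2) + 2*(sqrt(5))*conj(-sqrt(5)/2 - 1/2) + 2*(5)*conj(-1/2 + sqrt(5)/2) + 5*(-6)*conj(0) + 5*(0)*conj(0)]
      = (1/20)[(20) + (0) + (-5 + sqrt(5)) + (-5*sqrt(5) - 5) + (-5 - sqrt(5)) + (-5 + 5*sqrt(5)) + (0) + (0)] = 0/20 = 0
  <chi_rho, chi_7> = (1/20)[1*(10)*conj(2) + 1*(0)*conj(-2) + 2*(-sqrt(5))*conj(1/2 - sqrt(5)/2) + 2*(5)*conj(-sqrt(5)/2 - 1/2) + 2*(sqrt(5))*conj(1/2 + sqrt(5)/2) + 2*(5)*conj(-1/2 + sqrt(5)/2) + 5*(-6)*conj(0) + 5*(0)*conj(0)]
      = (1/20)[(20) + (0) + (5 - sqrt(5)) + (-5*sqrt(5) - 5) + (sqrt(5) + 5) + (-5 + 5*sqrt(5)) + (0) + (0)] = 20/20 = 1
  <chi_rho, chi_8> = (1/20)[1*(10)*conj(2) + 1*(0)*conj(2) + 2*(-sqrt(5))*conj(-sqrt(5)/2 - 1/2) + 2*(5)*conj(-1/2 + sqrt(5)/2) + 2*(sqrt(5))*conj(-1/2 + sqrt(5)/2) + 2*(5)*conj(-sqrt(5)/2 - 1/2) + 5*(-6)*conj(0) + 5*(0)*conj(0)]
      = (1/20)[(20) + (0) + (sqrt(5) + 5) + (-5 + 5*sqrt(5)) + (5 - sqrt(5)) + (-5*sqrt(5) - 5) + (0) + (0)] = 20/20 = 1
Dimension check: dim(rho) = sum (mult * dim) = 0*1 + 3*1 + 0*1 + 3*1 + 0*2 + 0*2 + 1*2 + 1*2 = 10 = chi_rho(e) = 10.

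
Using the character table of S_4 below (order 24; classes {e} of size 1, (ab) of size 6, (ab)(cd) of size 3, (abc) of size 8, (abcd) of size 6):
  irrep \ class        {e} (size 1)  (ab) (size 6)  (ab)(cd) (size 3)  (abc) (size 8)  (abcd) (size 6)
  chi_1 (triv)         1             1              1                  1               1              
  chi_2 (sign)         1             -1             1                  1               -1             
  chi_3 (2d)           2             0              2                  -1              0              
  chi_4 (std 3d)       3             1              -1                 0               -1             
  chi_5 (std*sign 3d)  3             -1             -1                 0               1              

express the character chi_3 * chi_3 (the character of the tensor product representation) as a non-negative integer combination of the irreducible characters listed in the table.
chi_3 tensor chi_3 = chi_1 + chi_2 + chi_3 (all other irreducibles have multiplicity 0).

Why: The character of a tensor product is the pointwise product (chi_3 * chi_3)(C) = chi_3(C) * chi_3(C):
  {e}: (2)*(2), (ab): (0)*(0), (ab)(cd): (2)*(2), (abc): (-1)*(-1), (abcd): (0)*(0)
so (chi_3 * chi_3) takes values
  {e} -> 4, (ab) -> 0, (ab)(cd) -> 4, (abc) -> 1, (abcd) -> 0.
Now take the inner product of this character with each irreducible chi from the table, <chi_3*chi_3, chi> = (1/24) sum_C |C| (chi_3*chi_3)(C) conj(chi(C)):
  <chi_3*chi_3, chi_1> = (1/24)[1*(4)*conj(1) + 6*(0)*conj(1) + 3*(4)*conj(1) + 8*(1)*conj(1) + 6*(0)*conj(1)]
      = (1/24)[(4) + (0) + (12) + (8) + (0)] = 24/24 = 1
  <chi_3*chi_3, chi_2> = (1/24)[1*(4)*conj(1) + 6*(0)*conj(-1) + 3*(4)*conj(1) + 8*(1)*conj(1) + 6*(0)*conj(-1)]
      = (1/24)[(4) + (0) + (12) + (8) + (0)] = 24/24 = 1
  <chi_3*chi_3, chi_3> = (1/24)[1*(4)*conj(2) + 6*(0)*conj(0) + 3*(4)*conj(2) + 8*(1)*conj(-1) + 6*(0)*conj(0)]
      = (1/24)[(8) + (0) + (24) + (-8) + (0)] = 24/24 = 1
  <chi_3*chi_3, chi_4> = (1/24)[1*(4)*conj(3) + 6*(0)*conj(1) + 3*(4)*conj(-1) + 8*(1)*conj(0) + 6*(0)*conj(-1)]
      = (1/24)[(12) + (0) + (-12) + (0) + (0)] = 0/24 = 0
  <chi_3*chi_3, chi_5> = (1/24)[1*(4)*conj(3) + 6*(0)*conj(-1) + 3*(4)*conj(-1) + 8*(1)*conj(0) + 6*(0)*conj(1)]
      = (1/24)[(12) + (0) + (-12) + (0) + (0)] = 0/24 = 0
Hence the multiplicities are chi_1: 1, chi_2: 1, chi_3: 1. Dimension check: dim(chi_3)*dim(chi_3) = 2*2 = 4 and sum (mult * dim) = 1*1 + 1*1 + 1*2 = 4.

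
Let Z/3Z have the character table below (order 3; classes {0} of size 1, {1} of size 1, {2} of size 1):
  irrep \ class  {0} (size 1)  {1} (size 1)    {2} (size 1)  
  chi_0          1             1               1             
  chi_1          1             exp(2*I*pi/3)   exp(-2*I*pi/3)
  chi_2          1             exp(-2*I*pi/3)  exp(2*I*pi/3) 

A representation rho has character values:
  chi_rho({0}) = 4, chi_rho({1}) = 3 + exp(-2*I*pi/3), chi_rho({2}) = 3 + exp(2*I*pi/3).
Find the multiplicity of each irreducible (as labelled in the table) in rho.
Multiplicities: chi_0: 3, chi_1: 0, chi_2: 1.

Working: Use <chi_rho, chi> = (1/|G|) sum_C |C| * chi_rho(C) * conj(chi(C)) with |G| = 3 for each irreducible chi in the table:
  <chi_rho, chi_0> = (1/3)[1*(4)*conj(1) + 1*(3 + exp(-2*I*pi/3))*conj(1) + 1*(3 + exp(2*I*pi/3))*conj(1)]
      = (1/3)[(4) + (3 + exp(-2*I*pi/3)) + (3 + exp(2*I*pi/3))] = 9/3 = 3
  <chi_rho, chi_1> = (1/3)[1*(4)*conj(1) + 1*(3 + exp(-2*I*pi/3))*conj(exp(2*I*pi/3)) + 1*(3 + exp(2*I*pi/3))*conj(exp(-2*I*pi/3))]
      = (1/3)[(4) + (3*exp(-2*I*pi/3) + exp(2*I*pi/3)) + (exp(-2*I*pi/3) + 3*exp(2*I*pi/3))] = 0/3 = 0
  <chi_rho, chi_2> = (1/3)[1*(4)*conj(1) + 1*(3 + exp(-2*I*pi/3))*conj(exp(-2*I*pi/3)) + 1*(3 + exp(2*I*pi/3))*conj(exp(2*I*pi/3))]
      = (1/3)[(4) + (1 + 3*exp(2*I*pi/3)) + (1 + 3*exp(-2*I*pi/3))] = 3/3 = 1
(Exp terms are combined using exp(i*s)*conj(exp(i*t)) = exp(i*(s-t)), and sums of them are collapsed using the identity that for every m > 1 the m distinct m-th roots of unity sum to 0, e.g. 1 + exp(2*I*pi/3) + exp(-2*I*pi/3) = 0.)
Dimension check: dim(rho) = sum (mult * dim) = 3*1 + 0*1 + 1*1 = 4 = chi_rho(e) = 4.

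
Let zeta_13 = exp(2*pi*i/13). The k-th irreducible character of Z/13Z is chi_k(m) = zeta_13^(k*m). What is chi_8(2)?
chi_8(2) = zeta_13^16 = exp(6*I*pi/13)

Explanation: chi_8(2) = zeta_13^(8*2) = zeta_13^16. Since zeta_13^13 = 1, this equals zeta_13^3 = exp(2*pi*i*3/13) = exp(6*I*pi/13).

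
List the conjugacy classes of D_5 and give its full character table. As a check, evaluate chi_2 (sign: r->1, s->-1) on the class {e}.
Conjugacy classes: {e} of size 1, {r^1, r^4} of size 2, {r^2, r^3} of size 2, {s, sr, ..., sr^4} of size 5.
Character table:
  irrep \ class              {e} (size 1)  {r^1, r^4} (size 2)  {r^2, r^3} (size 2)  {s, sr, ..., sr^4} (size 5)
  chi_1 (triv)               1             1                    1                    1                          
  chi_2 (sign: r->1, s->-1)  1             1                    1                    -1                         
  chi_3 (2d, j=1)            2             -1/2 + sqrt(5)/2     -sqrt(5)/2 - 1/2     0                          
  chi_4 (2d, j=2)            2             -sqrt(5)/2 - 1/2     -1/2 + sqrt(5)/2     0                          

Spot check: chi_2 (sign: r->1, s->-1) on {e} = 1.

Justification: D_5 has order 2*5 = 10 with 4 conjugacy classes, hence 4 irreducibles. Sum of squared dims 1 + 1 + 4 + 4 = 10 = |G|. Linear characters come from the abelianisation; the 2-dimensional irreps have character r^k -> 2*cos(2*pi*j*k/5), reflections -> 0.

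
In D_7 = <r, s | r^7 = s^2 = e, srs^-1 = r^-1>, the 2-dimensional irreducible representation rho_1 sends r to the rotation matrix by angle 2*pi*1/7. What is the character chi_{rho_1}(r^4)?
chi_{rho_1}(r^4) = 2*cos(2*pi*1*4/7) = -2*cos(pi/7)

Justification: rho_1(r^4) is rotation by angle 2*pi*1*4/7, whose trace is 2*cos(2*pi*1*4/7) = -2*cos(pi/7).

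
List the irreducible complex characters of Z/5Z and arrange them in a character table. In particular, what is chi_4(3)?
Character table of Z/5Z (irreps indexed chi_0,...,chi_4 with chi_k(m) = zeta_5^(k*m), zeta_5 = exp(2*pi*i/5)):
  irrep \ class  {0} (size 1)  {1} (size 1)    {2} (size 1)    {3} (size 1)    {4} (size 1)  
  chi_0          1             1               1               1               1             
  chi_1          1             exp(2*I*pi/5)   exp(4*I*pi/5)   exp(-4*I*pi/5)  exp(-2*I*pi/5)
  chi_2          1             exp(4*I*pi/5)   exp(-2*I*pi/5)  exp(2*I*pi/5)   exp(-4*I*pi/5)
  chi_3          1             exp(-4*I*pi/5)  exp(2*I*pi/5)   exp(-2*I*pi/5)  exp(4*I*pi/5) 
  chi_4          1             exp(-2*I*pi/5)  exp(-4*I*pi/5)  exp(4*I*pi/5)   exp(2*I*pi/5) 

Spot check: chi_4(3) = zeta_5^(4*3) = zeta_5^12 = exp(4*I*pi/5).

Argument: Z/5Z is abelian, so all 5 irreducible complex representations are 1-dimensional. They are given by chi_k(m) = zeta_5^(k*m) for k = 0,...,4. Row orthogonality: sum_m chi_k(m) conj(chi_l(m)) = 5 * [k = l].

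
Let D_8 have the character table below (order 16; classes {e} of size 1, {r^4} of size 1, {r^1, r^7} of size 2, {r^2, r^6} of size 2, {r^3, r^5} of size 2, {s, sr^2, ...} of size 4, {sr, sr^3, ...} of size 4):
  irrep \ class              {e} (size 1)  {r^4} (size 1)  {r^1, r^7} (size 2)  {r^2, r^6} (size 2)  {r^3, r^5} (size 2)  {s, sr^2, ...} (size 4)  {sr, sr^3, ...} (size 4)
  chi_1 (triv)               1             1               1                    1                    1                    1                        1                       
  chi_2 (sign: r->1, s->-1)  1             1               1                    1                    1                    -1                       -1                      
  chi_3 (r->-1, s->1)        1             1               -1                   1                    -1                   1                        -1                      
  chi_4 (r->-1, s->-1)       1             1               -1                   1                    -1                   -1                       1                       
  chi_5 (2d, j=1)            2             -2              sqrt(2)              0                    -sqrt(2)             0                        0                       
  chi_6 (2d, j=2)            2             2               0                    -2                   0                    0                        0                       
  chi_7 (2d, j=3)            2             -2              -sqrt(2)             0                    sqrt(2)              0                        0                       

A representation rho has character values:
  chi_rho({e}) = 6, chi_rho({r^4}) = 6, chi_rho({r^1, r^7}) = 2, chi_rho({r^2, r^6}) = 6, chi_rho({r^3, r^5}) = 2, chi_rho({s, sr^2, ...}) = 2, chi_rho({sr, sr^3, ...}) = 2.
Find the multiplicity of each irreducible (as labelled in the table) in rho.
Multiplicities: chi_1: 3, chi_2: 1, chi_3: 1, chi_4: 1, chi_5: 0, chi_6: 0, chi_7: 0.

Working: Use <chi_rho, chi> = (1/|G|) sum_C |C| * chi_rho(C) * conj(chi(C)) with |G| = 16 for each irreducible chi in the table:
  <chi_rho, chi_1> = (1/16)[1*(6)*conj(1) + 1*(6)*conj(1) + 2*(2)*conj(1) + 2*(6)*conj(1) + 2*(2)*conj(1) + 4*(2)*conj(1) + 4*(2)*conj(1)]
      = (1/16)[(6) + (6) + (4) + (12) + (4) + (8) + (8)] = 48/16 = 3
  <chi_rho, chi_2> = (1/16)[1*(6)*conj(1) + 1*(6)*conj(1) + 2*(2)*conj(1) + 2*(6)*conj(1) + 2*(2)*conj(1) + 4*(2)*conj(-1) + 4*(2)*conj(-1)]
      = (1/16)[(6) + (6) + (4) + (12) + (4) + (-8) + (-8)] = 16/16 = 1
  <chi_rho, chi_3> = (1/16)[1*(6)*conj(1) + 1*(6)*conj(1) + 2*(2)*conj(-1) + 2*(6)*conj(1) + 2*(2)*conj(-1) + 4*(2)*conj(1) + 4*(2)*conj(-1)]
      = (1/16)[(6) + (6) + (-4) + (12) + (-4) + (8) + (-8)] = 16/16 = 1
  <chi_rho, chi_4> = (1/16)[1*(6)*conj(1) + 1*(6)*conj(1) + 2*(2)*conj(-1) + 2*(6)*conj(1) + 2*(2)*conj(-1) + 4*(2)*conj(-1) + 4*(2)*conj(1)]
      = (1/16)[(6) + (6) + (-4) + (12) + (-4) + (-8) + (8)] = 16/16 = 1
  <chi_rho, chi_5> = (1/16)[1*(6)*conj(2) + 1*(6)*conj(-2) + 2*(2)*conj(sqrt(2)) + 2*(6)*conj(0) + 2*(2)*conj(-sqrt(2)) + 4*(2)*conj(0) + 4*(2)*conj(0)]
      = (1/16)[(12) + (-12) + (4*sqrt(2)) + (0) + (-4*sqrt(2)) + (0) + (0)] = 0/16 = 0
  <chi_rho, chi_6> = (1/16)[1*(6)*conj(2) + 1*(6)*conj(2) + 2*(2)*conj(0) + 2*(6)*conj(-2) + 2*(2)*conj(0) + 4*(2)*conj(0) + 4*(2)*conj(0)]
      = (1/16)[(12) + (12) + (0) + (-24) + (0) + (0) + (0)] = 0/16 = 0
  <chi_rho, chi_7> = (1/16)[1*(6)*conj(2) + 1*(6)*conj(-2) + 2*(2)*conj(-sqrt(2)) + 2*(6)*conj(0) + 2*(2)*conj(sqrt(2)) + 4*(2)*conj(0) + 4*(2)*conj(0)]
      = (1/16)[(12) + (-12) + (-4*sqrt(2)) + (0) + (4*sqrt(2)) + (0) + (0)] = 0/16 = 0
Dimension check: dim(rho) = sum (mult * dim) = 3*1 + 1*1 + 1*1 + 1*1 + 0*2 + 0*2 + 0*2 = 6 = chi_rho(e) = 6.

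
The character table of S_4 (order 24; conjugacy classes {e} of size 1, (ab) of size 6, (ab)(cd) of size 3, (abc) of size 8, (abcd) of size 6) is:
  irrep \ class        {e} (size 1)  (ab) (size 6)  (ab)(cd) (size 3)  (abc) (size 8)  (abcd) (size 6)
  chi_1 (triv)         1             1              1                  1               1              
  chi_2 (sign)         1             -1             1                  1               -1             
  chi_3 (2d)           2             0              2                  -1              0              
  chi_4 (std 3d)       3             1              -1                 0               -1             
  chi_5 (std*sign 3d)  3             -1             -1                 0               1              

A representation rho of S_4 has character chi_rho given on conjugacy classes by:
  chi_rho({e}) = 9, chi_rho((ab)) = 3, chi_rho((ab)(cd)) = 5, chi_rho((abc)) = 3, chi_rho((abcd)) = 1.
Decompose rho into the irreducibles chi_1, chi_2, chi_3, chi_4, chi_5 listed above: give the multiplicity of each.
Multiplicities: chi_1: 3, chi_2: 1, chi_3: 1, chi_4: 1, chi_5: 0.

Justification: Use <chi_rho, chi> = (1/|G|) sum_C |C| * chi_rho(C) * conj(chi(C)) with |G| = 24 for each irreducible chi in the table:
  <chi_rho, chi_1> = (1/24)[1*(9)*conj(1) + 6*(3)*conj(1) + 3*(5)*conj(1) + 8*(3)*conj(1) + 6*(1)*conj(1)]
      = (1/24)[(9) + (18) + (15) + (24) + (6)] = 72/24 = 3
  <chi_rho, chi_2> = (1/24)[1*(9)*conj(1) + 6*(3)*conj(-1) + 3*(5)*conj(1) + 8*(3)*conj(1) + 6*(1)*conj(-1)]
      = (1/24)[(9) + (-18) + (15) + (24) + (-6)] = 24/24 = 1
  <chi_rho, chi_3> = (1/24)[1*(9)*conj(2) + 6*(3)*conj(0) + 3*(5)*conj(2) + 8*(3)*conj(-1) + 6*(1)*conj(0)]
      = (1/24)[(18) + (0) + (30) + (-24) + (0)] = 24/24 = 1
  <chi_rho, chi_4> = (1/24)[1*(9)*conj(3) + 6*(3)*conj(1) + 3*(5)*conj(-1) + 8*(3)*conj(0) + 6*(1)*conj(-1)]
      = (1/24)[(27) + (18) + (-15) + (0) + (-6)] = 24/24 = 1
  <chi_rho, chi_5> = (1/24)[1*(9)*conj(3) + 6*(3)*conj(-1) + 3*(5)*conj(-1) + 8*(3)*conj(0) + 6*(1)*conj(1)]
      = (1/24)[(27) + (-18) + (-15) + (0) + (6)] = 0/24 = 0
Dimension check: dim(rho) = sum (mult * dim) = 3*1 + 1*1 + 1*2 + 1*3 + 0*3 = 9 = chi_rho(e) = 9.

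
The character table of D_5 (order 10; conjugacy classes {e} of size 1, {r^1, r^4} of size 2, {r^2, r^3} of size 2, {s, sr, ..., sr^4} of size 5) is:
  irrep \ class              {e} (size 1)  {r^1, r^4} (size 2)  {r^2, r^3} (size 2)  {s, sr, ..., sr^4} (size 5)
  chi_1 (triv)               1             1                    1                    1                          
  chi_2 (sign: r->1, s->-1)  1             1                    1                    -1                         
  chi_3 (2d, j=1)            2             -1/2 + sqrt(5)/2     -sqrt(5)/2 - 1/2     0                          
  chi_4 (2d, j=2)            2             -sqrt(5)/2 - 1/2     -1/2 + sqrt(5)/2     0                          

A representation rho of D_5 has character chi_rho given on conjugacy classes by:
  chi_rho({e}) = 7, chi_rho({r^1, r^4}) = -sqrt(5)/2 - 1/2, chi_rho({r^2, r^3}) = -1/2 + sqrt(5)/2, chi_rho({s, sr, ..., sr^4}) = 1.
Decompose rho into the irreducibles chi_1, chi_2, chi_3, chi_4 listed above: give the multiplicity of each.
Multiplicities: chi_1: 1, chi_2: 0, chi_3: 1, chi_4: 2.

Why: Use <chi_rho, chi> = (1/|G|) sum_C |C| * chi_rho(C) * conj(chi(C)) with |G| = 10 for each irreducible chi in the table:
  <chi_rho, chi_1> = (1/10)[1*(7)*conj(1) + 2*(-sqrt(5)/2 - 1/2)*conj(1) + 2*(-1/2 + sqrt(5)/2)*conj(1) + 5*(1)*conj(1)]
      = (1/10)[(7) + (-sqrt(5) - 1) + (-1 + sqrt(5)) + (5)] = 10/10 = 1
  <chi_rho, chi_2> = (1/10)[1*(7)*conj(1) + 2*(-sqrt(5)/2 - 1/2)*conj(1) + 2*(-1/2 + sqrt(5)/2)*conj(1) + 5*(1)*conj(-1)]
      = (1/10)[(7) + (-sqrt(5) - 1) + (-1 + sqrt(5)) + (-5)] = 0/10 = 0
  <chi_rho, chi_3> = (1/10)[1*(7)*conj(2) + 2*(-sqrt(5)/2 - 1/2)*conj(-1/2 + sqrt(5)/2) + 2*(-1/2 + sqrt(5)/2)*conj(-sqrt(5)/2 - 1/2) + 5*(1)*conj(0)]
      = (1/10)[(14) + (-2) + (-2) + (0)] = 10/10 = 1
  <chi_rho, chi_4> = (1/10)[1*(7)*conj(2) + 2*(-sqrt(5)/2 - 1/2)*conj(-sqrt(5)/2 - 1/2) + 2*(-1/2 + sqrt(5)/2)*conj(-1/2 + sqrt(5)/2) + 5*(1)*conj(0)]
      = (1/10)[(14) + (sqrt(5) + 3) + (3 - sqrt(5)) + (0)] = 20/10 = 2
Dimension check: dim(rho) = sum (mult * dim) = 1*1 + 0*1 + 1*2 + 2*2 = 7 = chi_rho(e) = 7.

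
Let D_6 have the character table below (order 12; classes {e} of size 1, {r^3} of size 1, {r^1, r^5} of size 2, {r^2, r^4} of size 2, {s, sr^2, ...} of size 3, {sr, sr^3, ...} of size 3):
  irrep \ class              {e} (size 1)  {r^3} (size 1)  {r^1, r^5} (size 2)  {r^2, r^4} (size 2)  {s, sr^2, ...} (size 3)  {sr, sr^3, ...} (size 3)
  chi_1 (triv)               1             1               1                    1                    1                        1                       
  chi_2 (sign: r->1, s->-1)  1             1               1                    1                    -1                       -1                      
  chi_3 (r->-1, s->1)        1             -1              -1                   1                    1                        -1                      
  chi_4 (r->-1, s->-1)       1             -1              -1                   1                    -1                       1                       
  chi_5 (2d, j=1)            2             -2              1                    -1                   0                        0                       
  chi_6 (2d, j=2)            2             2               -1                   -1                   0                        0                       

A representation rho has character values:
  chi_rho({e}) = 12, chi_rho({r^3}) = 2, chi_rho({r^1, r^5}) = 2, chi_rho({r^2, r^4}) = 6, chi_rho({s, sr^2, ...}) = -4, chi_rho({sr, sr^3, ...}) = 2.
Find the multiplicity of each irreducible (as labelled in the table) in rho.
Multiplicities: chi_1: 2, chi_2: 3, chi_3: 0, chi_4: 3, chi_5: 1, chi_6: 1.

Solution. Use <chi_rho, chi> = (1/|G|) sum_C |C| * chi_rho(C) * conj(chi(C)) with |G| = 12 for each irreducible chi in the table:
  <chi_rho, chi_1> = (1/12)[1*(12)*conj(1) + 1*(2)*conj(1) + 2*(2)*conj(1) + 2*(6)*conj(1) + 3*(-4)*conj(1) + 3*(2)*conj(1)]
      = (1/12)[(12) + (2) + (4) + (12) + (-12) + (6)] = 24/12 = 2
  <chi_rho, chi_2> = (1/12)[1*(12)*conj(1) + 1*(2)*conj(1) + 2*(2)*conj(1) + 2*(6)*conj(1) + 3*(-4)*conj(-1) + 3*(2)*conj(-1)]
      = (1/12)[(12) + (2) + (4) + (12) + (12) + (-6)] = 36/12 = 3
  <chi_rho, chi_3> = (1/12)[1*(12)*conj(1) + 1*(2)*conj(-1) + 2*(2)*conj(-1) + 2*(6)*conj(1) + 3*(-4)*conj(1) + 3*(2)*conj(-1)]
      = (1/12)[(12) + (-2) + (-4) + (12) + (-12) + (-6)] = 0/12 = 0
  <chi_rho, chi_4> = (1/12)[1*(12)*conj(1) + 1*(2)*conj(-1) + 2*(2)*conj(-1) + 2*(6)*conj(1) + 3*(-4)*conj(-1) + 3*(2)*conj(1)]
      = (1/12)[(12) + (-2) + (-4) + (12) + (12) + (6)] = 36/12 = 3
  <chi_rho, chi_5> = (1/12)[1*(12)*conj(2) + 1*(2)*conj(-2) + 2*(2)*conj(1) + 2*(6)*conj(-1) + 3*(-4)*conj(0) + 3*(2)*conj(0)]
      = (1/12)[(24) + (-4) + (4) + (-12) + (0) + (0)] = 12/12 = 1
  <chi_rho, chi_6> = (1/12)[1*(12)*conj(2) + 1*(2)*conj(2) + 2*(2)*conj(-1) + 2*(6)*conj(-1) + 3*(-4)*conj(0) + 3*(2)*conj(0)]
      = (1/12)[(24) + (4) + (-4) + (-12) + (0) + (0)] = 12/12 = 1
Dimension check: dim(rho) = sum (mult * dim) = 2*1 + 3*1 + 0*1 + 3*1 + 1*2 + 1*2 = 12 = chi_rho(e) = 12.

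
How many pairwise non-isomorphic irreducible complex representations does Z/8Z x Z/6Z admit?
48

Reasoning: The number of irreducible complex representations of a finite group equals its number of conjugacy classes. Z/8Z x Z/6Z is abelian of order 48, so every element is its own conjugacy class: 48 classes, so Z/8Z x Z/6Z (order 48) has exactly 48 irreducible complex representations.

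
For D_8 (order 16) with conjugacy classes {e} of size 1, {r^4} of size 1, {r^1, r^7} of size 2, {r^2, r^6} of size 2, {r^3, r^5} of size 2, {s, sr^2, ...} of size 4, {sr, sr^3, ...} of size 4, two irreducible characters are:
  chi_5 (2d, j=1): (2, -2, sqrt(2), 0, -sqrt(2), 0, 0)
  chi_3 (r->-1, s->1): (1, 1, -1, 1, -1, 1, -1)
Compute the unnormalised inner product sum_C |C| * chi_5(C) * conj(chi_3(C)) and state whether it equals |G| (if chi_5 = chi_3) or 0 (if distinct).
Sum = 0; so <chi_5, chi_3> = 0 (distinct irreducibles are orthogonal).

Justification: Compute term by term over conjugacy classes (|C| * chi_5(C) * conj(chi_3(C))):
  1*(2)*conj(1) + 1*(-2)*conj(1) + 2*(sqrt(2))*conj(-1) + 2*(0)*conj(1) + 2*(-sqrt(2))*conj(-1) + 4*(0)*conj(1) + 4*(0)*conj(-1)
  = (2) + (-2) + (-2*sqrt(2)) + (0) + (2*sqrt(2)) + (0) + (0)
  = 0.
Dividing by |G| = 16 gives 0/16 = 0, matching the row-orthogonality relation <chi_5, chi_3> = [chi_5 = chi_3].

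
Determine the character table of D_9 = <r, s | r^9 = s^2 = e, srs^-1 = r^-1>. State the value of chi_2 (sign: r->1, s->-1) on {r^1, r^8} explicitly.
Conjugacy classes: {e} of size 1, {r^1, r^8} of size 2, {r^2, r^7} of size 2, {r^3, r^6} of size 2, {r^4, r^5} of size 2, {s, sr, ..., sr^8} of size 9.
Character table:
  irrep \ class              {e} (size 1)  {r^1, r^8} (size 2)  {r^2, r^7} (size 2)  {r^3, r^6} (size 2)  {r^4, r^5} (size 2)  {s, sr, ..., sr^8} (size 9)
  chi_1 (triv)               1             1                    1                    1                    1                    1                          
  chi_2 (sign: r->1, s->-1)  1             1                    1                    1                    1                    -1                         
  chi_3 (2d, j=1)            2             2*cos(2*pi/9)        2*cos(4*pi/9)        -1                   -2*cos(pi/9)         0                          
  chi_4 (2d, j=2)            2             2*cos(4*pi/9)        -2*cos(pi/9)         -1                   2*cos(2*pi/9)        0                          
  chi_5 (2d, j=3)            2             -1                   -1                   2                    -1                   0                          
  chi_6 (2d, j=4)            2             -2*cos(pi/9)         2*cos(2*pi/9)        -1                   2*cos(4*pi/9)        0                          

Spot check: chi_2 (sign: r->1, s->-1) on {r^1, r^8} = 1.

Why: D_9 has order 2*9 = 18 with 6 conjugacy classes, hence 6 irreducibles. Sum of squared dims 1 + 1 + 4 + 4 + 4 + 4 = 18 = |G|. Linear characters come from the abelianisation; the 2-dimensional irreps have character r^k -> 2*cos(2*pi*j*k/9), reflections -> 0.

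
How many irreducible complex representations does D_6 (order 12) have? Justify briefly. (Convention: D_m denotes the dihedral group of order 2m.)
6

Why: The number of irreducible complex representations of a finite group equals its number of conjugacy classes. D_6 has 6 conjugacy classes (n/2 + 3 for n even), so D_6 (order 12) has exactly 6 irreducible complex representations.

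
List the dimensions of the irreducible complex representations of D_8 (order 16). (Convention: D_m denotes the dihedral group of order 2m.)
Dimensions: 1, 1, 1, 1, 2, 2, 2

Details: There are 7 irreducibles (= number of conjugacy classes). Their dimensions d_i satisfy sum d_i^2 = |G| = 16: 1 + 1 + 1 + 1 + 4 + 4 + 4 = 16.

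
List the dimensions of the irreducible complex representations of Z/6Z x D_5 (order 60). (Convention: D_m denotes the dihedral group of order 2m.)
Dimensions: 1, 1, 1, 1, 1, 1, 1, 1, 1, 1, 1, 1, 2, 2, 2, 2, 2, 2, 2, 2, 2, 2, 2, 2

Why: There are 24 irreducibles (= number of conjugacy classes). Their dimensions d_i satisfy sum d_i^2 = |G| = 60: 1 + 1 + 1 + 1 + 1 + 1 + 1 + 1 + 1 + 1 + 1 + 1 + 4 + 4 + 4 + 4 + 4 + 4 + 4 + 4 + 4 + 4 + 4 + 4 = 60. (For the product with Z/6Z: each of the 6 1-dim characters of Z/6Z tensors with each irrep of D_5, giving 6 copies of each D_5-dimension.)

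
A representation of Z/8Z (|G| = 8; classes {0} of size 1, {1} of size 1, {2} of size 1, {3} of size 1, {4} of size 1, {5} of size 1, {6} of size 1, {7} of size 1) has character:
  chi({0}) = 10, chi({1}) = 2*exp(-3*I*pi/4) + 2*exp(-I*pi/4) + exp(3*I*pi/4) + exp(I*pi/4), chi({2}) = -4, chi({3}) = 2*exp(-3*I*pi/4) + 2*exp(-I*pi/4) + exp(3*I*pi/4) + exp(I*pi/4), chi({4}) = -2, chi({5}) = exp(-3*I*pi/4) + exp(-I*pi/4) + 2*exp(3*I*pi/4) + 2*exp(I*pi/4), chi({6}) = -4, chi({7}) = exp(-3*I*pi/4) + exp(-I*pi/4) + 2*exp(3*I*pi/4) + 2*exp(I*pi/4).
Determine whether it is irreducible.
Not irreducible (reducible): <chi, chi> = 18 > 1.

Argument: <chi, chi> = (1/|G|) sum_C |C| * |chi(C)|^2 = (1/8)[1*|10|^2 + 1*|2*exp(-3*I*pi/4) + 2*exp(-I*pi/4) + exp(3*I*pi/4) + exp(I*pi/4)|^2 + 1*|-4|^2 + 1*|2*exp(-3*I*pi/4) + 2*exp(-I*pi/4) + exp(3*I*pi/4) + exp(I*pi/4)|^2 + 1*|-2|^2 + 1*|exp(-3*I*pi/4) + exp(-I*pi/4) + 2*exp(3*I*pi/4) + 2*exp(I*pi/4)|^2 + 1*|-4|^2 + 1*|exp(-3*I*pi/4) + exp(-I*pi/4) + 2*exp(3*I*pi/4) + 2*exp(I*pi/4)|^2]
  = (1/8)[(100) + (2) + (16) + (2) + (4) + (2) + (16) + (2)] = 144/8 = 18.
(Exp terms are combined using exp(i*s)*conj(exp(i*t)) = exp(i*(s-t)), and sums of them are collapsed using the identity that for every m > 1 the m distinct m-th roots of unity sum to 0, e.g. 1 + exp(2*I*pi/3) + exp(-2*I*pi/3) = 0.)
A character is irreducible iff <chi, chi> = 1, so this representation is reducible.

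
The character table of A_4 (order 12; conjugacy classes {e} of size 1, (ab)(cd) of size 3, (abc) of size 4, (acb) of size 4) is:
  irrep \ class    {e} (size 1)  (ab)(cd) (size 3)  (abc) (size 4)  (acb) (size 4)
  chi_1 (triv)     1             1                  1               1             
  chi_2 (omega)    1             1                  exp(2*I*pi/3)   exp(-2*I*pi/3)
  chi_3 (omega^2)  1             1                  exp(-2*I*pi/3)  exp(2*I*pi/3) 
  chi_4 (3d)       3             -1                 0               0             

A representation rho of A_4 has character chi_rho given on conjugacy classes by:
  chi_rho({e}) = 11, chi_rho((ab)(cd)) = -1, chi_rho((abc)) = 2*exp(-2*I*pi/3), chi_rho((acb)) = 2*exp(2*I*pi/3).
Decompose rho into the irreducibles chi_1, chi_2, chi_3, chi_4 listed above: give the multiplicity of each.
Multiplicities: chi_1: 0, chi_2: 0, chi_3: 2, chi_4: 3.

Why: Use <chi_rho, chi> = (1/|G|) sum_C |C| * chi_rho(C) * conj(chi(C)) with |G| = 12 for each irreducible chi in the table:
  <chi_rho, chi_1> = (1/12)[1*(11)*conj(1) + 3*(-1)*conj(1) + 4*(2*exp(-2*I*pi/3))*conj(1) + 4*(2*exp(2*I*pi/3))*conj(1)]
      = (1/12)[(11) + (-3) + (8*exp(-2*I*pi/3)) + (8*exp(2*I*pi/3))] = 0/12 = 0
  <chi_rho, chi_2> = (1/12)[1*(11)*conj(1) + 3*(-1)*conj(1) + 4*(2*exp(-2*I*pi/3))*conj(exp(2*I*pi/3)) + 4*(2*exp(2*I*pi/3))*conj(exp(-2*I*pi/3))]
      = (1/12)[(11) + (-3) + (8*exp(2*I*pi/3)) + (8*exp(-2*I*pi/3))] = 0/12 = 0
  <chi_rho, chi_3> = (1/12)[1*(11)*conj(1) + 3*(-1)*conj(1) + 4*(2*exp(-2*I*pi/3))*conj(exp(-2*I*pi/3)) + 4*(2*exp(2*I*pi/3))*conj(exp(2*I*pi/3))]
      = (1/12)[(11) + (-3) + (8) + (8)] = 24/12 = 2
  <chi_rho, chi_4> = (1/12)[1*(11)*conj(3) + 3*(-1)*conj(-1) + 4*(2*exp(-2*I*pi/3))*conj(0) + 4*(2*exp(2*I*pi/3))*conj(0)]
      = (1/12)[(33) + (3) + (0) + (0)] = 36/12 = 3
(Exp terms are combined using exp(i*s)*conj(exp(i*t)) = exp(i*(s-t)), and sums of them are collapsed using the identity that for every m > 1 the m distinct m-th roots of unity sum to 0, e.g. 1 + exp(2*I*pi/3) + exp(-2*I*pi/3) = 0.)
Dimension check: dim(rho) = sum (mult * dim) = 0*1 + 0*1 + 2*1 + 3*3 = 11 = chi_rho(e) = 11.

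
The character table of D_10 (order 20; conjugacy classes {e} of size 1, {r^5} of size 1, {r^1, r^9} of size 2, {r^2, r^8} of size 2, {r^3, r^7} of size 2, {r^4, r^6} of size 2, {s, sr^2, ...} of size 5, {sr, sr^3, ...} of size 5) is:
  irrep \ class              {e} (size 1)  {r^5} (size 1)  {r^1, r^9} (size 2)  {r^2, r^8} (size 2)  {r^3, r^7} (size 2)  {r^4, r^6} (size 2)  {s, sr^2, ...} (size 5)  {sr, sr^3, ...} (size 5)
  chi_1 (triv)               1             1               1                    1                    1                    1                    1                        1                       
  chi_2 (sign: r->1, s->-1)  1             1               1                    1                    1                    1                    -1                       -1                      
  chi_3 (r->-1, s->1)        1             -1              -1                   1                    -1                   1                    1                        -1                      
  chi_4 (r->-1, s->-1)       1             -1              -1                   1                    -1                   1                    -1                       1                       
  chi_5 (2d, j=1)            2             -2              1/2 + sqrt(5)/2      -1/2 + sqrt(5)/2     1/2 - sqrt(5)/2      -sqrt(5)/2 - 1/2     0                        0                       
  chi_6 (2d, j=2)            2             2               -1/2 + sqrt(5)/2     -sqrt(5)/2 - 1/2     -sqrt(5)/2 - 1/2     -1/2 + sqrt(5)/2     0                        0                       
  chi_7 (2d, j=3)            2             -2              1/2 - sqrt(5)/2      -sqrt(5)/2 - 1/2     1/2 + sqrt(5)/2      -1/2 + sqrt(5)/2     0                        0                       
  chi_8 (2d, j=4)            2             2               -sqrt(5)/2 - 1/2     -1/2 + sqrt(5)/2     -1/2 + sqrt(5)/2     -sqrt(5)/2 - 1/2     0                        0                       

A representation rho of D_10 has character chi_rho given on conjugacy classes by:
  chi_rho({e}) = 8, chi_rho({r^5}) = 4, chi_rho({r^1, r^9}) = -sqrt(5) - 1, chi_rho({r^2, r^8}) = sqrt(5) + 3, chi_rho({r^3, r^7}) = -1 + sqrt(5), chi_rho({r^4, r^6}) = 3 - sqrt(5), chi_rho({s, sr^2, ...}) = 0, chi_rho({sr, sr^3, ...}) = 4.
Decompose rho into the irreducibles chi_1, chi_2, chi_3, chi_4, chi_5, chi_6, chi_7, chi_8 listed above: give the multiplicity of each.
Multiplicities: chi_1: 2, chi_2: 0, chi_3: 0, chi_4: 2, chi_5: 0, chi_6: 0, chi_7: 0, chi_8: 2.

Why: Use <chi_rho, chi> = (1/|G|) sum_C |C| * chi_rho(C) * conj(chi(C)) with |G| = 20 for each irreducible chi in the table:
  <chi_rho, chi_1> = (1/20)[1*(8)*conj(1) + 1*(4)*conj(1) + 2*(-sqrt(5) - 1)*conj(1) + 2*(sqrt(5) + 3)*conj(1) + 2*(-1 + sqrt(5))*conj(1) + 2*(3 - sqrt(5))*conj(1) + 5*(0)*conj(1) + 5*(4)*conj(1)]
      = (1/20)[(8) + (4) + (-2*sqrt(5) - 2) + (2*sqrt(5) + 6) + (-2 + 2*sqrt(5)) + (6 - 2*sqrt(5)) + (0) + (20)] = 40/20 = 2
  <chi_rho, chi_2> = (1/20)[1*(8)*conj(1) + 1*(4)*conj(1) + 2*(-sqrt(5) - 1)*conj(1) + 2*(sqrt(5) + 3)*conj(1) + 2*(-1 + sqrt(5))*conj(1) + 2*(3 - sqrt(5))*conj(1) + 5*(0)*conj(-1) + 5*(4)*conj(-1)]
      = (1/20)[(8) + (4) + (-2*sqrt(5) - 2) + (2*sqrt(5) + 6) + (-2 + 2*sqrt(5)) + (6 - 2*sqrt(5)) + (0) + (-20)] = 0/20 = 0
  <chi_rho, chi_3> = (1/20)[1*(8)*conj(1) + 1*(4)*conj(-1) + 2*(-sqrt(5) - 1)*conj(-1) + 2*(sqrt(5) + 3)*conj(1) + 2*(-1 + sqrt(5))*conj(-1) + 2*(3 - sqrt(5))*conj(1) + 5*(0)*conj(1) + 5*(4)*conj(-1)]
      = (1/20)[(8) + (-4) + (2 + 2*sqrt(5)) + (2*sqrt(5) + 6) + (2 - 2*sqrt(5)) + (6 - 2*sqrt(5)) + (0) + (-20)] = 0/20 = 0
  <chi_rho, chi_4> = (1/20)[1*(8)*conj(1) + 1*(4)*conj(-1) + 2*(-sqrt(5) - 1)*conj(-1) + 2*(sqrt(5) + 3)*conj(1) + 2*(-1 + sqrt(5))*conj(-1) + 2*(3 - sqrt(5))*conj(1) + 5*(0)*conj(-1) + 5*(4)*conj(1)]
      = (1/20)[(8) + (-4) + (2 + 2*sqrt(5)) + (2*sqrt(5) + 6) + (2 - 2*sqrt(5)) + (6 - 2*sqrt(5)) + (0) + (20)] = 40/20 = 2
  <chi_rho, chi_5> = (1/20)[1*(8)*conj(2) + 1*(4)*conj(-2) + 2*(-sqrt(5) - 1)*conj(1/2 + sqrt(5)/2) + 2*(sqrt(5) + 3)*conj(-1/2 + sqrt(5)/2) + 2*(-1 + sqrt(5))*conj(1/2 - sqrt(5)/2) + 2*(3 - sqrt(5))*conj(-sqrt(5)/2 - 1/2) + 5*(0)*conj(0) + 5*(4)*conj(0)]
      = (1/20)[(16) + (-8) + (-6 - 2*sqrt(5)) + (2 + 2*sqrt(5)) + (-6 + 2*sqrt(5)) + (2 - 2*sqrt(5)) + (0) + (0)] = 0/20 = 0
  <chi_rho, chi_6> = (1/20)[1*(8)*conj(2) + 1*(4)*conj(2) + 2*(-sqrt(5) - 1)*conj(-1/2 + sqrt(5)/2) + 2*(sqrt(5) + 3)*conj(-sqrt(5)/2 - 1/2) + 2*(-1 + sqrt(5))*conj(-sqrt(5)/2 - 1/2) + 2*(3 - sqrt(5))*conj(-1/2 + sqrt(5)/2) + 5*(0)*conj(0) + 5*(4)*conj(0)]
      = (1/20)[(16) + (8) + (-4) + (-4*sqrt(5) - 8) + (-4) + (-8 + 4*sqrt(5)) + (0) + (0)] = 0/20 = 0
  <chi_rho, chi_7> = (1/20)[1*(8)*conj(2) + 1*(4)*conj(-2) + 2*(-sqrt(5) - 1)*conj(1/2 - sqrt(5)/2) + 2*(sqrt(5) + 3)*conj(-sqrt(5)/2 - 1/2) + 2*(-1 + sqrt(5))*conj(1/2 + sqrt(5)/2) + 2*(3 - sqrt(5))*conj(-1/2 + sqrt(5)/2) + 5*(0)*conj(0) + 5*(4)*conj(0)]
      = (1/20)[(16) + (-8) + (4) + (-4*sqrt(5) - 8) + (4) + (-8 + 4*sqrt(5)) + (0) + (0)] = 0/20 = 0
  <chi_rho, chi_8> = (1/20)[1*(8)*conj(2) + 1*(4)*conj(2) + 2*(-sqrt(5) - 1)*conj(-sqrt(5)/2 - 1/2) + 2*(sqrt(5) + 3)*conj(-1/2 + sqrt(5)/2) + 2*(-1 + sqrt(5))*conj(-1/2 + sqrt(5)/2) + 2*(3 - sqrt(5))*conj(-sqrt(5)/2 - 1/2) + 5*(0)*conj(0) + 5*(4)*conj(0)]
      = (1/20)[(16) + (8) + (2*sqrt(5) + 6) + (2 + 2*sqrt(5)) + (6 - 2*sqrt(5)) + (2 - 2*sqrt(5)) + (0) + (0)] = 40/20 = 2
Dimension check: dim(rho) = sum (mult * dim) = 2*1 + 0*1 + 0*1 + 2*1 + 0*2 + 0*2 + 0*2 + 2*2 = 8 = chi_rho(e) = 8.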